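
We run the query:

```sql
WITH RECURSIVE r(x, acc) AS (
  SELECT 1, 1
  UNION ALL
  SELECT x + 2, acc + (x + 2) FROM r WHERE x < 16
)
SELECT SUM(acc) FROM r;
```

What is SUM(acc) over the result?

285

Base: x=1, acc=1.
Iteration 1: 1 < 16 holds -> x = 1 + 2 = 3, acc = 1 + 3 = 4.
Iteration 2: 3 < 16 holds -> x = 3 + 2 = 5, acc = 4 + 5 = 9.
Iteration 3: 5 < 16 holds -> x = 5 + 2 = 7, acc = 9 + 7 = 16.
Iteration 4: 7 < 16 holds -> x = 7 + 2 = 9, acc = 16 + 9 = 25.
Iteration 5: 9 < 16 holds -> x = 9 + 2 = 11, acc = 25 + 11 = 36.
Iteration 6: 11 < 16 holds -> x = 11 + 2 = 13, acc = 36 + 13 = 49.
Iteration 7: 13 < 16 holds -> x = 13 + 2 = 15, acc = 49 + 15 = 64.
Iteration 8: 15 < 16 holds -> x = 15 + 2 = 17, acc = 64 + 17 = 81.
Iteration 9: 17 < 16 fails; recursion stops.
SUM(acc) = 1 + 4 + 9 + 16 + 25 + 36 + 49 + 64 + 81 = 285.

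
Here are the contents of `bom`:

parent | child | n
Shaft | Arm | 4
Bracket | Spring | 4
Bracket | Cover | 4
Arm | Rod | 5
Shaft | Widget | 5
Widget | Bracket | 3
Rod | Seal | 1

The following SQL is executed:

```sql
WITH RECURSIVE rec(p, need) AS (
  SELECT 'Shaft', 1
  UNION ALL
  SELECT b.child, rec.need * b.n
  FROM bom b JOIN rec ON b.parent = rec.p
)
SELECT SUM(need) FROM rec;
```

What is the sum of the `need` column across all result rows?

185

Base: (Shaft, need=1).
Iteration 1: components of {Shaft} -> Arm = 1*4 = 4, Widget = 1*5 = 5.
Iteration 2: components of {Arm,Widget} -> Bracket = 5*3 = 15, Rod = 4*5 = 20.
Iteration 3: components of {Bracket,Rod} -> Cover = 15*4 = 60, Seal = 20*1 = 20, Spring = 15*4 = 60.
Iteration 4: no further components; recursion stops.
SUM(need) = 1 + 5 + 4 + 15 + 20 + 60 + 60 + 20 = 185.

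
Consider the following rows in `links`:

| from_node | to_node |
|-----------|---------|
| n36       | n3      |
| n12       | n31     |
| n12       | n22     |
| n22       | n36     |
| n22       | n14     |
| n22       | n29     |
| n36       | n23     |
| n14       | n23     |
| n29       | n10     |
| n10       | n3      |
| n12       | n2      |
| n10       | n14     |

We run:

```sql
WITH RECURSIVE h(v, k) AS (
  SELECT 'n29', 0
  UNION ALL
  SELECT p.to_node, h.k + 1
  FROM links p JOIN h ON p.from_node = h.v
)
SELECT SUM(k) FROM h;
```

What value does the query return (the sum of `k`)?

Base: (n29, k=0).
Iteration 1: edges from {n29} -> (n10, k=1).
Iteration 2: edges from {n10} -> (n14, k=2), (n3, k=2).
Iteration 3: edges from {n14,n3} -> (n23, k=3).
Iteration 4: no outgoing edges from {n23}; recursion stops.
SUM(k) = 0 + 1 + 2 + 2 + 3 = 8.

8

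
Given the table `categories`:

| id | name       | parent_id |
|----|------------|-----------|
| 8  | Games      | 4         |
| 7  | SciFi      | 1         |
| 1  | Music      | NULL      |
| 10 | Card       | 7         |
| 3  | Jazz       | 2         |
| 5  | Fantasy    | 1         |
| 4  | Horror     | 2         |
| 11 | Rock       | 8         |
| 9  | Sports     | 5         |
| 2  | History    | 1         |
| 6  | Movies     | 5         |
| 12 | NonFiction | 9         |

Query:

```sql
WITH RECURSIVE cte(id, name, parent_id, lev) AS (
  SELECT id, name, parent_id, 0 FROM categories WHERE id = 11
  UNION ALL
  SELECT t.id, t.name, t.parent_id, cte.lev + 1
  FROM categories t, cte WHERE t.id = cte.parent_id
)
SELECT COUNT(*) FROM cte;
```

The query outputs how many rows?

5

Base: id=11 (Rock), parent_id=8, lev 0.
Iteration 1: join on id=8 -> Games (id 8, parent_id=4, lev 1).
Iteration 2: join on id=4 -> Horror (id 4, parent_id=2, lev 2).
Iteration 3: join on id=2 -> History (id 2, parent_id=1, lev 3).
Iteration 4: join on id=1 -> Music (id 1, parent_id=NULL, lev 4).
Iteration 5: parent_id is NULL; no match; recursion stops.
Total rows emitted: 5.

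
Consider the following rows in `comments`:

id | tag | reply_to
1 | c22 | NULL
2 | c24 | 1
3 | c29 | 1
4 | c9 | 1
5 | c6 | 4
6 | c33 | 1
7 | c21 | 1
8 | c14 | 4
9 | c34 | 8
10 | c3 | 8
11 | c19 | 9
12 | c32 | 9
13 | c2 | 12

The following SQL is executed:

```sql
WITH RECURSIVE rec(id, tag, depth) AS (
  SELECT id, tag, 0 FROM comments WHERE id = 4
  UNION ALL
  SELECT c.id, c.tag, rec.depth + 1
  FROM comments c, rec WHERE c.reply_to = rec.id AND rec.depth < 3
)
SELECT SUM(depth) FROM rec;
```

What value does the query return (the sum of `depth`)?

Base: id=4 (c9) at depth 0.
Iteration 1: rows with reply_to in {4} -> c6 (id 5, depth 1), c14 (id 8, depth 1).
Iteration 2: rows with reply_to in {5,8} -> c34 (id 9, depth 2), c3 (id 10, depth 2).
Iteration 3: rows with reply_to in {9,10} -> c19 (id 11, depth 3), c32 (id 12, depth 3).
Iteration 4: depth < 3 fails for all current rows; recursion stops.
SUM(depth) = 0 + 1 + 1 + 2 + 2 + 3 + 3 = 12.

12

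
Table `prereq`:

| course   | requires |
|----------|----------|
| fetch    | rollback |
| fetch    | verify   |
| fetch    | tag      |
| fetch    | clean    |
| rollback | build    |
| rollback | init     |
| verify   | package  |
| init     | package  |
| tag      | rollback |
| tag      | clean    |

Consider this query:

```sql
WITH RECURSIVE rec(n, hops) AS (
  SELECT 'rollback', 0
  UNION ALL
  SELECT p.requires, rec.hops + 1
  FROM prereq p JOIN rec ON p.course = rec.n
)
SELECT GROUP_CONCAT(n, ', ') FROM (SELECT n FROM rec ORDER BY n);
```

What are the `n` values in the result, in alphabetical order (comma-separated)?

Base: (rollback, hops=0).
Iteration 1: edges from {rollback} -> (build, hops=1), (init, hops=1).
Iteration 2: edges from {build,init} -> (package, hops=2).
Iteration 3: no outgoing edges from {package}; recursion stops.

build, init, package, rollback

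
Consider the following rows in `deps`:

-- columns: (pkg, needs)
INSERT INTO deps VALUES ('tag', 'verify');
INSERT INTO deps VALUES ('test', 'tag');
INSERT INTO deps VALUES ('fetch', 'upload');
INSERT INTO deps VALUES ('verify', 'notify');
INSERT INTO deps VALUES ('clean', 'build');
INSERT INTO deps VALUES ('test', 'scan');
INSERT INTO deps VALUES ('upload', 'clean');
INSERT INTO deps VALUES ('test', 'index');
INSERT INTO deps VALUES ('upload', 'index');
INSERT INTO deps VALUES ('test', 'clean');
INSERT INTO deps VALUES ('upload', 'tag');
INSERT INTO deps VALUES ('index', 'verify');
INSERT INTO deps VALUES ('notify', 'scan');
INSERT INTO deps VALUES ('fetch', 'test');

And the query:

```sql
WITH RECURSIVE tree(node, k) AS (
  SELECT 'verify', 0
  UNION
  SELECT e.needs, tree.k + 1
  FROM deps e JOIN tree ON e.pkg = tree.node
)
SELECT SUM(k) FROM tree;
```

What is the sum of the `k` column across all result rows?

Base: (verify, k=0).
Iteration 1: edges from {verify} -> (notify, k=1).
Iteration 2: edges from {notify} -> (scan, k=2).
Iteration 3: no outgoing edges from {scan}; recursion stops.
SUM(k) = 0 + 1 + 2 = 3.

3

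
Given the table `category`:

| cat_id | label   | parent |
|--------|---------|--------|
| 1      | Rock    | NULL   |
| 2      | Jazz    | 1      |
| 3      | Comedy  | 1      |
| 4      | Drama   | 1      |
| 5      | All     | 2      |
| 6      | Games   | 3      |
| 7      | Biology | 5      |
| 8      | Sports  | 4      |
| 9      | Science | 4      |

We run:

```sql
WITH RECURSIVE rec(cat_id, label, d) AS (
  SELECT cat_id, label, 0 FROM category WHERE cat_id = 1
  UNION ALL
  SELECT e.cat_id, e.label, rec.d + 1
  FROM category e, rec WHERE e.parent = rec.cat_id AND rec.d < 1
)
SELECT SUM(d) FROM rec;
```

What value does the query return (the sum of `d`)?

Base: cat_id=1 (Rock) at d 0.
Iteration 1: rows with parent in {1} -> Jazz (id 2, d 1), Comedy (id 3, d 1), Drama (id 4, d 1).
Iteration 2: d < 1 fails for all current rows; recursion stops.
SUM(d) = 0 + 1 + 1 + 1 = 3.

3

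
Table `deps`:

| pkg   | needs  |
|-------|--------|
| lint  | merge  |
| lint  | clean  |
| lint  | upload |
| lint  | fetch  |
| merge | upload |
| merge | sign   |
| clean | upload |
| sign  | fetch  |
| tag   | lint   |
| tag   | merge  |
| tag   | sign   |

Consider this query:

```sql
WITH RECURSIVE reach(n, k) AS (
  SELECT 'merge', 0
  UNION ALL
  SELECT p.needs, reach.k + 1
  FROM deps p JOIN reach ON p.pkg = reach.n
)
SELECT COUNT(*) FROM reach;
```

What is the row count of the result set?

Base: (merge, k=0).
Iteration 1: edges from {merge} -> (sign, k=1), (upload, k=1).
Iteration 2: edges from {sign,upload} -> (fetch, k=2).
Iteration 3: no outgoing edges from {fetch}; recursion stops.
Total rows emitted: 4.

4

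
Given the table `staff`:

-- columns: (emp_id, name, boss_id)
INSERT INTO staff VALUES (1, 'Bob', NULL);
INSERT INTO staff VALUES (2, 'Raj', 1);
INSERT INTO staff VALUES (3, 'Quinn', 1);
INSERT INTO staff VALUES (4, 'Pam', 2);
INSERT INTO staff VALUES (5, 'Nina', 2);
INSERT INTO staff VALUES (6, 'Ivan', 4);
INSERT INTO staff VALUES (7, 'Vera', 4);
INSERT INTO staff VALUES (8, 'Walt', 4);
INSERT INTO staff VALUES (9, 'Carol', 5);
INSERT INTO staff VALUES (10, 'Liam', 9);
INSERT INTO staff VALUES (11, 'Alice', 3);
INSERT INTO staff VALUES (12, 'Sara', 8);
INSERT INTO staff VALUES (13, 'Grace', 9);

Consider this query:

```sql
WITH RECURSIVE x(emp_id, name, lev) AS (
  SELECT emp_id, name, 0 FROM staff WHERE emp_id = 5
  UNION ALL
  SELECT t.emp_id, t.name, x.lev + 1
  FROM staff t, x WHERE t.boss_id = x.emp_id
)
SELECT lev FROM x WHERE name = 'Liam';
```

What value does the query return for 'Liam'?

2

Base: emp_id=5 (Nina) at lev 0.
Iteration 1: rows with boss_id in {5} -> Carol (id 9, lev 1).
Iteration 2: rows with boss_id in {9} -> Liam (id 10, lev 2), Grace (id 13, lev 2).
Iteration 3: no rows with boss_id in {10,13}; recursion stops.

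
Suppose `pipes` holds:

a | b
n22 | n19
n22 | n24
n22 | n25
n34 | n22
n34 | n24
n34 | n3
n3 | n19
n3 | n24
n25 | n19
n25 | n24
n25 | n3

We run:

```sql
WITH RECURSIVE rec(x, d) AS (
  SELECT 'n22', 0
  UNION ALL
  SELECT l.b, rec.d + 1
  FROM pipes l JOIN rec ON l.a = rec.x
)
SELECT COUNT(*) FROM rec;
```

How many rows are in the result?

9

Base: (n22, d=0).
Iteration 1: edges from {n22} -> (n19, d=1), (n24, d=1), (n25, d=1).
Iteration 2: edges from {n19,n24,n25} -> (n19, d=2), (n24, d=2), (n3, d=2).
Iteration 3: edges from {n19,n24,n3} -> (n19, d=3), (n24, d=3).
Iteration 4: no outgoing edges from {n19,n24}; recursion stops.
Total rows emitted: 9.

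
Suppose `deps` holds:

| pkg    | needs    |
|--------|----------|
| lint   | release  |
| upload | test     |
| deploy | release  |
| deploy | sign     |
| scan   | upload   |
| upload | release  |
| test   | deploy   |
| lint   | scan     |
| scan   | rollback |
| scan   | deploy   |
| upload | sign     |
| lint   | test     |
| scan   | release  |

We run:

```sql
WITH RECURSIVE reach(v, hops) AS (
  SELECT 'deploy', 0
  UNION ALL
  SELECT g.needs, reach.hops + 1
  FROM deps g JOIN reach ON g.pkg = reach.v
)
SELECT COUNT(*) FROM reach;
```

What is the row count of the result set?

3

Base: (deploy, hops=0).
Iteration 1: edges from {deploy} -> (release, hops=1), (sign, hops=1).
Iteration 2: no outgoing edges from {release,sign}; recursion stops.
Total rows emitted: 3.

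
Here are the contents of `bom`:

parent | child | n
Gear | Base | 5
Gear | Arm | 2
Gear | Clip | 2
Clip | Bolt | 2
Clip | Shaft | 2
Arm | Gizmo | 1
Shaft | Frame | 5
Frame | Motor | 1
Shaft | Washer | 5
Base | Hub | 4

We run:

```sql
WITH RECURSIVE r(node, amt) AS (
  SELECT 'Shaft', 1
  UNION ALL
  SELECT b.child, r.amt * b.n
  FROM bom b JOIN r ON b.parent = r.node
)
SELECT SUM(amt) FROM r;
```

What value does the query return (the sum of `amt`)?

16

Base: (Shaft, amt=1).
Iteration 1: components of {Shaft} -> Frame = 1*5 = 5, Washer = 1*5 = 5.
Iteration 2: components of {Frame,Washer} -> Motor = 5*1 = 5.
Iteration 3: no further components; recursion stops.
SUM(amt) = 1 + 5 + 5 + 5 = 16.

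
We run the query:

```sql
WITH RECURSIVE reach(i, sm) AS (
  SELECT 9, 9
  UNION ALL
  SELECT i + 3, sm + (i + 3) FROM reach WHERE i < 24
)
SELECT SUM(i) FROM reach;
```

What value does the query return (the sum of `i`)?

Base: i=9, sm=9.
Iteration 1: 9 < 24 holds -> i = 9 + 3 = 12, sm = 9 + 12 = 21.
Iteration 2: 12 < 24 holds -> i = 12 + 3 = 15, sm = 21 + 15 = 36.
Iteration 3: 15 < 24 holds -> i = 15 + 3 = 18, sm = 36 + 18 = 54.
Iteration 4: 18 < 24 holds -> i = 18 + 3 = 21, sm = 54 + 21 = 75.
Iteration 5: 21 < 24 holds -> i = 21 + 3 = 24, sm = 75 + 24 = 99.
Iteration 6: 24 < 24 fails; recursion stops.
SUM(i) = 9 + 12 + 15 + 18 + 21 + 24 = 99.

99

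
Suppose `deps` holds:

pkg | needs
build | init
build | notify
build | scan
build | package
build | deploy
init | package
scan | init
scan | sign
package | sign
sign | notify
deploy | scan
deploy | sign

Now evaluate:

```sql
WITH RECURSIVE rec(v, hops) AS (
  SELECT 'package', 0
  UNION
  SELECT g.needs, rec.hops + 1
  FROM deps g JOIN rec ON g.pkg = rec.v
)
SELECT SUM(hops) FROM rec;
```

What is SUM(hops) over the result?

Base: (package, hops=0).
Iteration 1: edges from {package} -> (sign, hops=1).
Iteration 2: edges from {sign} -> (notify, hops=2).
Iteration 3: no outgoing edges from {notify}; recursion stops.
SUM(hops) = 0 + 1 + 2 = 3.

3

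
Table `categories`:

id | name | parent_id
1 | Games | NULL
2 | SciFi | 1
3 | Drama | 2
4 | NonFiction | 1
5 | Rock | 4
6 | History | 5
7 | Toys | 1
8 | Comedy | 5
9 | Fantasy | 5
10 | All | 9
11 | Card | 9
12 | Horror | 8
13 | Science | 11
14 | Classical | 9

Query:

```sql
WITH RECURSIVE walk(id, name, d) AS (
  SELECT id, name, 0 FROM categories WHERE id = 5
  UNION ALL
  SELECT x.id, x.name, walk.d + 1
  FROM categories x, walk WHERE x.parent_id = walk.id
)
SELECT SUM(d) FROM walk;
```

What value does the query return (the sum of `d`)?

Base: id=5 (Rock) at d 0.
Iteration 1: rows with parent_id in {5} -> History (id 6, d 1), Comedy (id 8, d 1), Fantasy (id 9, d 1).
Iteration 2: rows with parent_id in {6,8,9} -> All (id 10, d 2), Card (id 11, d 2), Horror (id 12, d 2), Classical (id 14, d 2).
Iteration 3: rows with parent_id in {10,11,12,14} -> Science (id 13, d 3).
Iteration 4: no rows with parent_id in {13}; recursion stops.
SUM(d) = 0 + 1 + 1 + 1 + 2 + 2 + 2 + 2 + 3 = 14.

14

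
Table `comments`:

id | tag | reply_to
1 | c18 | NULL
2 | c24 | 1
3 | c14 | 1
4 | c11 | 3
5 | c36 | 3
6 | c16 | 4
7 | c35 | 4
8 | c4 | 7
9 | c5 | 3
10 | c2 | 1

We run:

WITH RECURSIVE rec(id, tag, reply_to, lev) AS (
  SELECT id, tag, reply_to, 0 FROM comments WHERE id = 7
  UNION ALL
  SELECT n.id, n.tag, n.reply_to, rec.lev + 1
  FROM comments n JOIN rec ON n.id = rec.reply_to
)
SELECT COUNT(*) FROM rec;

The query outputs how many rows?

4

Base: id=7 (c35), reply_to=4, lev 0.
Iteration 1: join on id=4 -> c11 (id 4, reply_to=3, lev 1).
Iteration 2: join on id=3 -> c14 (id 3, reply_to=1, lev 2).
Iteration 3: join on id=1 -> c18 (id 1, reply_to=NULL, lev 3).
Iteration 4: reply_to is NULL; no match; recursion stops.
Total rows emitted: 4.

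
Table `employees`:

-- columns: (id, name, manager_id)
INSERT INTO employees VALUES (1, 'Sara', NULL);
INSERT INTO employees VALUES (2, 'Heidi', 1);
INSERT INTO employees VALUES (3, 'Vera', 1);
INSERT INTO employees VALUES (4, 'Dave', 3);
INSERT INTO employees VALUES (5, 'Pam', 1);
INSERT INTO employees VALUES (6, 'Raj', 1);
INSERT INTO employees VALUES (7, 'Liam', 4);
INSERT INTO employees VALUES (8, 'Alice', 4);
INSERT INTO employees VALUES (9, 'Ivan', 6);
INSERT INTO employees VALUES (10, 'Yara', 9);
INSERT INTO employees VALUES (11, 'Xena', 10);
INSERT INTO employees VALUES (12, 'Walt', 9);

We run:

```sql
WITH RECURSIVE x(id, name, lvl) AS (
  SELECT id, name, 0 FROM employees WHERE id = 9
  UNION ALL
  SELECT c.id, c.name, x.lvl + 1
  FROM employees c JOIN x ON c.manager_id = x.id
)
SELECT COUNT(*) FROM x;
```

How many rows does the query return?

Base: id=9 (Ivan) at lvl 0.
Iteration 1: rows with manager_id in {9} -> Yara (id 10, lvl 1), Walt (id 12, lvl 1).
Iteration 2: rows with manager_id in {10,12} -> Xena (id 11, lvl 2).
Iteration 3: no rows with manager_id in {11}; recursion stops.
Total rows emitted: 4.

4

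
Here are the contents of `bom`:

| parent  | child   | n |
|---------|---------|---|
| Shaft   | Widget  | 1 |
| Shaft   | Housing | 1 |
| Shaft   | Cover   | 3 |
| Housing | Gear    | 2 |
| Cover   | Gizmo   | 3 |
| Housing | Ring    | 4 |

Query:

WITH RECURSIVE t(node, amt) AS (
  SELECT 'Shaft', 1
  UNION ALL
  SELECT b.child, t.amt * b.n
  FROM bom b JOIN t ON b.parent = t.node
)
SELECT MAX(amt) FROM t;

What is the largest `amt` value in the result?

9

Base: (Shaft, amt=1).
Iteration 1: components of {Shaft} -> Cover = 1*3 = 3, Housing = 1*1 = 1, Widget = 1*1 = 1.
Iteration 2: components of {Cover,Housing,Widget} -> Gear = 1*2 = 2, Gizmo = 3*3 = 9, Ring = 1*4 = 4.
Iteration 3: no further components; recursion stops.
amt values: 1, 1, 1, 3, 2, 4, 9; the maximum is 9.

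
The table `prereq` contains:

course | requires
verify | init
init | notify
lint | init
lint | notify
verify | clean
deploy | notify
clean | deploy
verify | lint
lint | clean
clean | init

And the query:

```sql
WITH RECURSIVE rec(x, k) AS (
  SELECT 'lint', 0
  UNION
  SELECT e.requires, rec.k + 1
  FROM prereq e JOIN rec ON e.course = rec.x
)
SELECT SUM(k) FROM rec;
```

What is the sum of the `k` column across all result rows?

Base: (lint, k=0).
Iteration 1: edges from {lint} -> (clean, k=1), (init, k=1), (notify, k=1).
Iteration 2: edges from {clean,init,notify} -> (deploy, k=2), (init, k=2), (notify, k=2).
Iteration 3: edges from {deploy,init,notify} -> (notify, k=3). [UNION drops 1 duplicate row(s)]
Iteration 4: no outgoing edges from {notify}; recursion stops.
SUM(k) = 0 + 1 + 1 + 1 + 2 + 2 + 2 + 3 = 12.

12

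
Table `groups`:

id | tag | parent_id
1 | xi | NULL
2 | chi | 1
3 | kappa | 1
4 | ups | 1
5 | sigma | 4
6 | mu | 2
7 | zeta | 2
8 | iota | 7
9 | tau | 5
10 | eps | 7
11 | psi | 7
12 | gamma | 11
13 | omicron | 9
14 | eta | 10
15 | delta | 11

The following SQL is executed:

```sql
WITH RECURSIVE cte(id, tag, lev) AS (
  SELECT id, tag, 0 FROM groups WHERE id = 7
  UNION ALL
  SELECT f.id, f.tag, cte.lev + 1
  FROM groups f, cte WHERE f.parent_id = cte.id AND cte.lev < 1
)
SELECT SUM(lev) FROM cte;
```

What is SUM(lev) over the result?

Base: id=7 (zeta) at lev 0.
Iteration 1: rows with parent_id in {7} -> iota (id 8, lev 1), eps (id 10, lev 1), psi (id 11, lev 1).
Iteration 2: lev < 1 fails for all current rows; recursion stops.
SUM(lev) = 0 + 1 + 1 + 1 = 3.

3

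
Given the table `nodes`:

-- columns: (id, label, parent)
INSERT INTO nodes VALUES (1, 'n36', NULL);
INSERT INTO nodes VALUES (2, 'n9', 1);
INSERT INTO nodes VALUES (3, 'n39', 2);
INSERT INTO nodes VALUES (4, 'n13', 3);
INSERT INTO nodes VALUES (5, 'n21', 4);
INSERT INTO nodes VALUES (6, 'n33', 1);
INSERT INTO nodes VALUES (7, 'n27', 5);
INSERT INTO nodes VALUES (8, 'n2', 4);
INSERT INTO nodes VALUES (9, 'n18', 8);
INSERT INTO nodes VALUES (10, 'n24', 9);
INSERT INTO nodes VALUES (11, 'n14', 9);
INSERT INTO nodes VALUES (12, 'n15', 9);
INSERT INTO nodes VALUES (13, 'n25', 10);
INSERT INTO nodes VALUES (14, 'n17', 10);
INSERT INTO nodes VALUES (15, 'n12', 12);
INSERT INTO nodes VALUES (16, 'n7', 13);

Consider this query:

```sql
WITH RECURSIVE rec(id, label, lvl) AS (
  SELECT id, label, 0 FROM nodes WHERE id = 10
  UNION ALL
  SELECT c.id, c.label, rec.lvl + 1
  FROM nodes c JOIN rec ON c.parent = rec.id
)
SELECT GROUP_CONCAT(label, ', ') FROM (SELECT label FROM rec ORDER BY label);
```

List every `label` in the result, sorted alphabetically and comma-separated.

Base: id=10 (n24) at lvl 0.
Iteration 1: rows with parent in {10} -> n25 (id 13, lvl 1), n17 (id 14, lvl 1).
Iteration 2: rows with parent in {13,14} -> n7 (id 16, lvl 2).
Iteration 3: no rows with parent in {16}; recursion stops.

n17, n24, n25, n7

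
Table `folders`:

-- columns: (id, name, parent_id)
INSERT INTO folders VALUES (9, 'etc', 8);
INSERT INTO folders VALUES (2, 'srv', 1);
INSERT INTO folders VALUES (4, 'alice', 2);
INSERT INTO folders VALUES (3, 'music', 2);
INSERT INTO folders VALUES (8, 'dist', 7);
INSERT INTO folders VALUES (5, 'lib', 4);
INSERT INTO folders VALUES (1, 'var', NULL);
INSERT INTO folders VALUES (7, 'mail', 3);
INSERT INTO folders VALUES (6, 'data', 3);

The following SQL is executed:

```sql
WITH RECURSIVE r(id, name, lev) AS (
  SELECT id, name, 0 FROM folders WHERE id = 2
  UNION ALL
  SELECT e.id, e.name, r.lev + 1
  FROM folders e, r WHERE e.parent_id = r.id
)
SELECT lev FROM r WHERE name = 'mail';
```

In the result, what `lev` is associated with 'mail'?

2

Base: id=2 (srv) at lev 0.
Iteration 1: rows with parent_id in {2} -> music (id 3, lev 1), alice (id 4, lev 1).
Iteration 2: rows with parent_id in {3,4} -> lib (id 5, lev 2), data (id 6, lev 2), mail (id 7, lev 2).
Iteration 3: rows with parent_id in {5,6,7} -> dist (id 8, lev 3).
Iteration 4: rows with parent_id in {8} -> etc (id 9, lev 4).
Iteration 5: no rows with parent_id in {9}; recursion stops.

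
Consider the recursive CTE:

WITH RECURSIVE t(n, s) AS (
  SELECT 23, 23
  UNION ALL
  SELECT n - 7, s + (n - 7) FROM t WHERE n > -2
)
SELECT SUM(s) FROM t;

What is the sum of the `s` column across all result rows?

205

Base: n=23, s=23.
Iteration 1: 23 > -2 holds -> n = 23 - 7 = 16, s = 23 + 16 = 39.
Iteration 2: 16 > -2 holds -> n = 16 - 7 = 9, s = 39 + 9 = 48.
Iteration 3: 9 > -2 holds -> n = 9 - 7 = 2, s = 48 + 2 = 50.
Iteration 4: 2 > -2 holds -> n = 2 - 7 = -5, s = 50 + -5 = 45.
Iteration 5: -5 > -2 fails; recursion stops.
SUM(s) = 23 + 39 + 48 + 50 + 45 = 205.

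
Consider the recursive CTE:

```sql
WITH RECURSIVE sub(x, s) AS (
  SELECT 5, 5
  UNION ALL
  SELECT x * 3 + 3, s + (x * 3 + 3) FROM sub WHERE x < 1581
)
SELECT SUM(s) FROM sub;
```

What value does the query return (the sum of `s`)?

Base: x=5, s=5.
Iteration 1: 5 < 1581 holds -> x = 5 * 3 + 3 = 18, s = 5 + 18 = 23.
Iteration 2: 18 < 1581 holds -> x = 18 * 3 + 3 = 57, s = 23 + 57 = 80.
Iteration 3: 57 < 1581 holds -> x = 57 * 3 + 3 = 174, s = 80 + 174 = 254.
Iteration 4: 174 < 1581 holds -> x = 174 * 3 + 3 = 525, s = 254 + 525 = 779.
Iteration 5: 525 < 1581 holds -> x = 525 * 3 + 3 = 1578, s = 779 + 1578 = 2357.
Iteration 6: 1578 < 1581 holds -> x = 1578 * 3 + 3 = 4737, s = 2357 + 4737 = 7094.
Iteration 7: 4737 < 1581 fails; recursion stops.
SUM(s) = 5 + 23 + 80 + 254 + 779 + 2357 + 7094 = 10592.

10592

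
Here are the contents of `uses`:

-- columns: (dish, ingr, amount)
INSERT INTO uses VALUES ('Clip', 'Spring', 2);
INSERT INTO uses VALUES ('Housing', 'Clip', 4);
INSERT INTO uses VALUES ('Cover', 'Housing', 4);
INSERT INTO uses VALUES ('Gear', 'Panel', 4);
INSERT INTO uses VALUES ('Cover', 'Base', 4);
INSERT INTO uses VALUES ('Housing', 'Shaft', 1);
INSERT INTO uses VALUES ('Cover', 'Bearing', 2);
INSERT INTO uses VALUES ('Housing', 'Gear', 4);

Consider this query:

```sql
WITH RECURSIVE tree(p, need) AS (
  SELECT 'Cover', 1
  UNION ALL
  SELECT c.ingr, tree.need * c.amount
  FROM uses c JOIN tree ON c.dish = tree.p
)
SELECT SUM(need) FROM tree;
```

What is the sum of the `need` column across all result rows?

Base: (Cover, need=1).
Iteration 1: components of {Cover} -> Base = 1*4 = 4, Bearing = 1*2 = 2, Housing = 1*4 = 4.
Iteration 2: components of {Base,Bearing,Housing} -> Clip = 4*4 = 16, Gear = 4*4 = 16, Shaft = 4*1 = 4.
Iteration 3: components of {Clip,Gear,Shaft} -> Panel = 16*4 = 64, Spring = 16*2 = 32.
Iteration 4: no further components; recursion stops.
SUM(need) = 1 + 2 + 4 + 4 + 16 + 4 + 16 + 32 + 64 = 143.

143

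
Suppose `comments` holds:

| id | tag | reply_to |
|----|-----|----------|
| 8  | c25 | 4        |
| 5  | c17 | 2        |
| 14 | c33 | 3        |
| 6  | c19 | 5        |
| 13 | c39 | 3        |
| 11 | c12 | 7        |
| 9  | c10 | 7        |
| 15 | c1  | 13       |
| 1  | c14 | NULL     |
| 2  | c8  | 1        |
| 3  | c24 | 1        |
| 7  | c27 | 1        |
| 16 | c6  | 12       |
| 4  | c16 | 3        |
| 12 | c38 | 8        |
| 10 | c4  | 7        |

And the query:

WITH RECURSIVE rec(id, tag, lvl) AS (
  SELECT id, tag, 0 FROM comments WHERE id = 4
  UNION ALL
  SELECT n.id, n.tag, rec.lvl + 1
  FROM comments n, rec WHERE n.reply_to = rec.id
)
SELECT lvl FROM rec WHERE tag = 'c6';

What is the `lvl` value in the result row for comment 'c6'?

3

Base: id=4 (c16) at lvl 0.
Iteration 1: rows with reply_to in {4} -> c25 (id 8, lvl 1).
Iteration 2: rows with reply_to in {8} -> c38 (id 12, lvl 2).
Iteration 3: rows with reply_to in {12} -> c6 (id 16, lvl 3).
Iteration 4: no rows with reply_to in {16}; recursion stops.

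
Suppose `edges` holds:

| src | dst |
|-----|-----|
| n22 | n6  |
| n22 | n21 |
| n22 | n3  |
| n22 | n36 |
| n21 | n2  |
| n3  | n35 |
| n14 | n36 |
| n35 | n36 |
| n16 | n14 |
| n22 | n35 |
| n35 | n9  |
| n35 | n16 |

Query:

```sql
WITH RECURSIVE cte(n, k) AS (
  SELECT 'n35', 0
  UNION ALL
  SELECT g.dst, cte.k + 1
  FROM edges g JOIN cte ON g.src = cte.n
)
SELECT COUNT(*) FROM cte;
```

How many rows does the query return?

Base: (n35, k=0).
Iteration 1: edges from {n35} -> (n16, k=1), (n36, k=1), (n9, k=1).
Iteration 2: edges from {n16,n36,n9} -> (n14, k=2).
Iteration 3: edges from {n14} -> (n36, k=3).
Iteration 4: no outgoing edges from {n36}; recursion stops.
Total rows emitted: 6.

6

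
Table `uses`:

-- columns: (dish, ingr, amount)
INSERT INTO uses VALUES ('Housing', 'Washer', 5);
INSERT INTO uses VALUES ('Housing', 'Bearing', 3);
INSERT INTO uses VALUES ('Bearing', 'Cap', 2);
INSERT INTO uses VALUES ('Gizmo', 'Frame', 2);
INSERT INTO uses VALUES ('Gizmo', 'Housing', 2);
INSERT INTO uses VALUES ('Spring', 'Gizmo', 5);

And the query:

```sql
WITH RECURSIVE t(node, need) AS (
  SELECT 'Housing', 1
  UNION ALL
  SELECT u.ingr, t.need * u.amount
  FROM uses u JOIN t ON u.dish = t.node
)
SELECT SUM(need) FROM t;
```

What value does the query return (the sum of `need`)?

Base: (Housing, need=1).
Iteration 1: components of {Housing} -> Bearing = 1*3 = 3, Washer = 1*5 = 5.
Iteration 2: components of {Bearing,Washer} -> Cap = 3*2 = 6.
Iteration 3: no further components; recursion stops.
SUM(need) = 1 + 3 + 5 + 6 = 15.

15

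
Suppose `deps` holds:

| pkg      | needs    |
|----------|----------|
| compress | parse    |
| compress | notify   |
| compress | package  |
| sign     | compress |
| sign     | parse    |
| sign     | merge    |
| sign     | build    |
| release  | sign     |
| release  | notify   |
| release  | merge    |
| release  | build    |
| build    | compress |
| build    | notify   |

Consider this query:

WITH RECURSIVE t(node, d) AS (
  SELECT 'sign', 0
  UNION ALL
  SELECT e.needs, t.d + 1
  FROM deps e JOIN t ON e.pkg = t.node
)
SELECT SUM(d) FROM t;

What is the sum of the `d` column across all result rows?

23

Base: (sign, d=0).
Iteration 1: edges from {sign} -> (build, d=1), (compress, d=1), (merge, d=1), (parse, d=1).
Iteration 2: edges from {build,compress,merge,parse} -> (compress, d=2), (notify, d=2) x2, (package, d=2), (parse, d=2). [UNION ALL keeps all 5 new rows, including repeats]
Iteration 3: edges from {compress,notify,package,parse} -> (notify, d=3), (package, d=3), (parse, d=3).
Iteration 4: no outgoing edges from {notify,package,parse}; recursion stops.
SUM(d) = 0 + 1 + 1 + 1 + 1 + 2 + 2 + 2 + 2 + 2 + 3 + 3 + 3 = 23.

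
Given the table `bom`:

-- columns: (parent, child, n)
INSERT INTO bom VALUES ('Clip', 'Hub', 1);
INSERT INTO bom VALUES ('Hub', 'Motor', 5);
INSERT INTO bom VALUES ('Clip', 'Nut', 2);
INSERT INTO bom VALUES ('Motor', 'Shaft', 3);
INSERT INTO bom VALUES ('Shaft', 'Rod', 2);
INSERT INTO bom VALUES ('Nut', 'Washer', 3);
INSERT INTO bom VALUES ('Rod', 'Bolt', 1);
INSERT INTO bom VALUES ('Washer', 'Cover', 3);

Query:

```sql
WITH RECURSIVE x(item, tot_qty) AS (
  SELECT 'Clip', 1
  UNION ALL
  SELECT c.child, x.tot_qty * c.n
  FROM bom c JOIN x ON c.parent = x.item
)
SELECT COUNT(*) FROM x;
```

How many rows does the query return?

9

Base: (Clip, tot_qty=1).
Iteration 1: components of {Clip} -> Hub = 1*1 = 1, Nut = 1*2 = 2.
Iteration 2: components of {Hub,Nut} -> Motor = 1*5 = 5, Washer = 2*3 = 6.
Iteration 3: components of {Motor,Washer} -> Cover = 6*3 = 18, Shaft = 5*3 = 15.
Iteration 4: components of {Cover,Shaft} -> Rod = 15*2 = 30.
Iteration 5: components of {Rod} -> Bolt = 30*1 = 30.
Iteration 6: no further components; recursion stops.
Total rows emitted: 9.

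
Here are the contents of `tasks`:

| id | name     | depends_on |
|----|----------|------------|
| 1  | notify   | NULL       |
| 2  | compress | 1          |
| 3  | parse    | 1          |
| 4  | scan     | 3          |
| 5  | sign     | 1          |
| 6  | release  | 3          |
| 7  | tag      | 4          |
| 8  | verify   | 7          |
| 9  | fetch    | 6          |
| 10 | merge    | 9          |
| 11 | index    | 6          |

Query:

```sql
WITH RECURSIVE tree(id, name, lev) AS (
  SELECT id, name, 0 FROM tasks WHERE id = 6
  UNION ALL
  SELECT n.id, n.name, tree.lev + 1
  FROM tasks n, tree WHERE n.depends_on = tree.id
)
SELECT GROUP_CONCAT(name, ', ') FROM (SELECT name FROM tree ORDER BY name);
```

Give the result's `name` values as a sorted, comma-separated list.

fetch, index, merge, release

Base: id=6 (release) at lev 0.
Iteration 1: rows with depends_on in {6} -> fetch (id 9, lev 1), index (id 11, lev 1).
Iteration 2: rows with depends_on in {9,11} -> merge (id 10, lev 2).
Iteration 3: no rows with depends_on in {10}; recursion stops.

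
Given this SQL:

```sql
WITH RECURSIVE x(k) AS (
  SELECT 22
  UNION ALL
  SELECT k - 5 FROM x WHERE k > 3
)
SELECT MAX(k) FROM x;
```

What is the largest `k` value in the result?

22

Base: k=22.
Iteration 1: 22 > 3 holds -> k = 22 - 5 = 17.
Iteration 2: 17 > 3 holds -> k = 17 - 5 = 12.
Iteration 3: 12 > 3 holds -> k = 12 - 5 = 7.
Iteration 4: 7 > 3 holds -> k = 7 - 5 = 2.
Iteration 5: 2 > 3 fails; recursion stops.
k values: 22, 17, 12, 7, 2; the maximum is 22.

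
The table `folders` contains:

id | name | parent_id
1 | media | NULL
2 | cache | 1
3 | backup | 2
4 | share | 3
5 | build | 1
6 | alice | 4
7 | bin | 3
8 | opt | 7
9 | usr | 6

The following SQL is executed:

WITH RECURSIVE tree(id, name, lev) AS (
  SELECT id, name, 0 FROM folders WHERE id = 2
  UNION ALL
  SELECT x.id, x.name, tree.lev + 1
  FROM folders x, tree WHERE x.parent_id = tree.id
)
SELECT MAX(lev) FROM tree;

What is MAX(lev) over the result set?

Base: id=2 (cache) at lev 0.
Iteration 1: rows with parent_id in {2} -> backup (id 3, lev 1).
Iteration 2: rows with parent_id in {3} -> share (id 4, lev 2), bin (id 7, lev 2).
Iteration 3: rows with parent_id in {4,7} -> alice (id 6, lev 3), opt (id 8, lev 3).
Iteration 4: rows with parent_id in {6,8} -> usr (id 9, lev 4).
Iteration 5: no rows with parent_id in {9}; recursion stops.
lev values: 0, 1, 2, 2, 3, 3, 4; the maximum is 4.

4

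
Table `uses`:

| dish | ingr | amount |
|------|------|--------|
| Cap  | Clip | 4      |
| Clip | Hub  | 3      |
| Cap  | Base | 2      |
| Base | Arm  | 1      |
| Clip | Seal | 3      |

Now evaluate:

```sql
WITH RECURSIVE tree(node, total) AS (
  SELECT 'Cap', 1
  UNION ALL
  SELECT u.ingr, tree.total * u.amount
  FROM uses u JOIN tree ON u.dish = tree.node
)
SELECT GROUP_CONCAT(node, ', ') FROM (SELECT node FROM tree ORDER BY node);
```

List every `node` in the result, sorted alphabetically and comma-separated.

Arm, Base, Cap, Clip, Hub, Seal

Base: (Cap, total=1).
Iteration 1: components of {Cap} -> Base = 1*2 = 2, Clip = 1*4 = 4.
Iteration 2: components of {Base,Clip} -> Arm = 2*1 = 2, Hub = 4*3 = 12, Seal = 4*3 = 12.
Iteration 3: no further components; recursion stops.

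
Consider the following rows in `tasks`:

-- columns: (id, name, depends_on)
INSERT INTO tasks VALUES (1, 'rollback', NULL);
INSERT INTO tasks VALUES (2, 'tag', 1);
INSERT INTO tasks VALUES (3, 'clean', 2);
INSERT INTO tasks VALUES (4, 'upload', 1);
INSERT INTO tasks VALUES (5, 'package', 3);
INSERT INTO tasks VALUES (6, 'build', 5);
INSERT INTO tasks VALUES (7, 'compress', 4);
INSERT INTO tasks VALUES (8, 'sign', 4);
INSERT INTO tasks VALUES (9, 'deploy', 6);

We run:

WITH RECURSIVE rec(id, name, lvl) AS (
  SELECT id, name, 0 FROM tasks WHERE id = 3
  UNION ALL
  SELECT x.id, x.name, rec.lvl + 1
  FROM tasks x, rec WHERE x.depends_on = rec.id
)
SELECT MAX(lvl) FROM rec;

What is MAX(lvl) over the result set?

Base: id=3 (clean) at lvl 0.
Iteration 1: rows with depends_on in {3} -> package (id 5, lvl 1).
Iteration 2: rows with depends_on in {5} -> build (id 6, lvl 2).
Iteration 3: rows with depends_on in {6} -> deploy (id 9, lvl 3).
Iteration 4: no rows with depends_on in {9}; recursion stops.
lvl values: 0, 1, 2, 3; the maximum is 3.

3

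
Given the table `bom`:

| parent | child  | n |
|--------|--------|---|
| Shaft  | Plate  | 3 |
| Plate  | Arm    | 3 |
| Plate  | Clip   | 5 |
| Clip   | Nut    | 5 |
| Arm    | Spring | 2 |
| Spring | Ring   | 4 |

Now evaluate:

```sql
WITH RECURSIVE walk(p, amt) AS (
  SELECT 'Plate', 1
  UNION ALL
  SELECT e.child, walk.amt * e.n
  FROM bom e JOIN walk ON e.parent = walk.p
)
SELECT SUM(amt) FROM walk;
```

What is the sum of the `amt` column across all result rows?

Base: (Plate, amt=1).
Iteration 1: components of {Plate} -> Arm = 1*3 = 3, Clip = 1*5 = 5.
Iteration 2: components of {Arm,Clip} -> Nut = 5*5 = 25, Spring = 3*2 = 6.
Iteration 3: components of {Nut,Spring} -> Ring = 6*4 = 24.
Iteration 4: no further components; recursion stops.
SUM(amt) = 1 + 3 + 5 + 6 + 25 + 24 = 64.

64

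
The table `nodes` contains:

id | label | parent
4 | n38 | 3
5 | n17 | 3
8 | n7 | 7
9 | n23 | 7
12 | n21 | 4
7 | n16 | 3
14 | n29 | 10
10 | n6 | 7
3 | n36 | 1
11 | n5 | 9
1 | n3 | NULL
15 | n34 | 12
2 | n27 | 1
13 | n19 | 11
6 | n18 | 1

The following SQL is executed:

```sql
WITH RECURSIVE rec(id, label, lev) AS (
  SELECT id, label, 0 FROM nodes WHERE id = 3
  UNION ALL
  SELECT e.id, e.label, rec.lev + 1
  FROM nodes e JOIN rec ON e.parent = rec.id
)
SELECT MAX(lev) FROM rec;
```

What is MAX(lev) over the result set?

Base: id=3 (n36) at lev 0.
Iteration 1: rows with parent in {3} -> n38 (id 4, lev 1), n17 (id 5, lev 1), n16 (id 7, lev 1).
Iteration 2: rows with parent in {4,5,7} -> n7 (id 8, lev 2), n23 (id 9, lev 2), n6 (id 10, lev 2), n21 (id 12, lev 2).
Iteration 3: rows with parent in {8,9,10,12} -> n5 (id 11, lev 3), n29 (id 14, lev 3), n34 (id 15, lev 3).
Iteration 4: rows with parent in {11,14,15} -> n19 (id 13, lev 4).
Iteration 5: no rows with parent in {13}; recursion stops.
lev values: 0, 1, 1, 1, 2, 2, 2, 2, 3, 3, 3, 4; the maximum is 4.

4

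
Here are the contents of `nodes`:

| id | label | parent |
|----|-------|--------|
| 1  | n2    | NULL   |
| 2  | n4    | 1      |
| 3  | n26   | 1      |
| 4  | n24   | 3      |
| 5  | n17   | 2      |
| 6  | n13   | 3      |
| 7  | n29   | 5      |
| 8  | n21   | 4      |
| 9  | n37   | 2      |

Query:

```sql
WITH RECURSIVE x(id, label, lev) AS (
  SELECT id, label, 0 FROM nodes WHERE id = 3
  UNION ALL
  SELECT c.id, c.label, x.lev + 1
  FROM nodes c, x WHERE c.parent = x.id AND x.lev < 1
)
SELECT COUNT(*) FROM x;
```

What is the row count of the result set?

3

Base: id=3 (n26) at lev 0.
Iteration 1: rows with parent in {3} -> n24 (id 4, lev 1), n13 (id 6, lev 1).
Iteration 2: lev < 1 fails for all current rows; recursion stops.
Total rows emitted: 3.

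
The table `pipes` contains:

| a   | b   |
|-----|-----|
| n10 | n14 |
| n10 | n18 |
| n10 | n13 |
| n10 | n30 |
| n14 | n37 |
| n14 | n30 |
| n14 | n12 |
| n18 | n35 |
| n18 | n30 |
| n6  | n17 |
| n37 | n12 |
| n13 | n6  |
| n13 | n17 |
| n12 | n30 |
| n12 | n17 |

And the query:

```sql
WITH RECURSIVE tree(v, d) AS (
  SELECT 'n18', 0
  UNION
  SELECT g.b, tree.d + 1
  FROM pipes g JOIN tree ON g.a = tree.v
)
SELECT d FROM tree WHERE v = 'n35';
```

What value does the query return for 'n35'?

1

Base: (n18, d=0).
Iteration 1: edges from {n18} -> (n30, d=1), (n35, d=1).
Iteration 2: no outgoing edges from {n30,n35}; recursion stops.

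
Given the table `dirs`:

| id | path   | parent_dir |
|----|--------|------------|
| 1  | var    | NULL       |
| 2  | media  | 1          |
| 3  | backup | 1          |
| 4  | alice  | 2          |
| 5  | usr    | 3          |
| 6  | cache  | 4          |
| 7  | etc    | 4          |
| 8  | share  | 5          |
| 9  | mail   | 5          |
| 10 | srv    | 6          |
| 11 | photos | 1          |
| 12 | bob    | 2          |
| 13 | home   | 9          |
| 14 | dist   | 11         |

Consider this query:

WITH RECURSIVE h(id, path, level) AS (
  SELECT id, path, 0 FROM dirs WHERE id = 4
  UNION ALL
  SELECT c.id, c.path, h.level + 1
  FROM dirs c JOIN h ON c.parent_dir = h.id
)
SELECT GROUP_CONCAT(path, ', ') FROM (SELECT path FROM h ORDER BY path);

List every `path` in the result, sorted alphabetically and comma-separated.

alice, cache, etc, srv

Base: id=4 (alice) at level 0.
Iteration 1: rows with parent_dir in {4} -> cache (id 6, level 1), etc (id 7, level 1).
Iteration 2: rows with parent_dir in {6,7} -> srv (id 10, level 2).
Iteration 3: no rows with parent_dir in {10}; recursion stops.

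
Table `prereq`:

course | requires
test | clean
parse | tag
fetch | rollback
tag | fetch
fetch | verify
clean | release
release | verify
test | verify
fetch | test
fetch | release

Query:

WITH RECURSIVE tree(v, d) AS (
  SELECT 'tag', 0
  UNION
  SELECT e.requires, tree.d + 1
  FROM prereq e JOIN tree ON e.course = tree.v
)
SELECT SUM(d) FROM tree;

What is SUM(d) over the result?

24

Base: (tag, d=0).
Iteration 1: edges from {tag} -> (fetch, d=1).
Iteration 2: edges from {fetch} -> (release, d=2), (rollback, d=2), (test, d=2), (verify, d=2).
Iteration 3: edges from {release,rollback,test,verify} -> (clean, d=3), (verify, d=3). [UNION drops 1 duplicate row(s)]
Iteration 4: edges from {clean,verify} -> (release, d=4).
Iteration 5: edges from {release} -> (verify, d=5).
Iteration 6: no outgoing edges from {verify}; recursion stops.
SUM(d) = 0 + 1 + 2 + 2 + 2 + 2 + 3 + 3 + 4 + 5 = 24.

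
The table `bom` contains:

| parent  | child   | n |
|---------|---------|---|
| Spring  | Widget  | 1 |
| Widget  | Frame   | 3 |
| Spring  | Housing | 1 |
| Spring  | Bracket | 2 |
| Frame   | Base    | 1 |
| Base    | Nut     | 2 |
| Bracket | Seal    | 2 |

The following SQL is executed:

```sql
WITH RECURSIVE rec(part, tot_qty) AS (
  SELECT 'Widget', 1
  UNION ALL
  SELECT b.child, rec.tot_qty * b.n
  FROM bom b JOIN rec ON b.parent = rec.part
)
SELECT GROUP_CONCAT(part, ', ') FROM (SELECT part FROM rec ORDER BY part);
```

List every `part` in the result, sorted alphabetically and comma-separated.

Base, Frame, Nut, Widget

Base: (Widget, tot_qty=1).
Iteration 1: components of {Widget} -> Frame = 1*3 = 3.
Iteration 2: components of {Frame} -> Base = 3*1 = 3.
Iteration 3: components of {Base} -> Nut = 3*2 = 6.
Iteration 4: no further components; recursion stops.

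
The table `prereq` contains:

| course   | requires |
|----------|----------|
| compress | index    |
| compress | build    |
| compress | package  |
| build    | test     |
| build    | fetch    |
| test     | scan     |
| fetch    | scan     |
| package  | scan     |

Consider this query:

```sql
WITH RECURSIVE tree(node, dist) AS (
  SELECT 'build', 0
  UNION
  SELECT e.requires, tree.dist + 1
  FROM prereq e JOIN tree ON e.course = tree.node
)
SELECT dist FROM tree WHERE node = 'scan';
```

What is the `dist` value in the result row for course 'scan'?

Base: (build, dist=0).
Iteration 1: edges from {build} -> (fetch, dist=1), (test, dist=1).
Iteration 2: edges from {fetch,test} -> (scan, dist=2). [UNION drops 1 duplicate row(s)]
Iteration 3: no outgoing edges from {scan}; recursion stops.

2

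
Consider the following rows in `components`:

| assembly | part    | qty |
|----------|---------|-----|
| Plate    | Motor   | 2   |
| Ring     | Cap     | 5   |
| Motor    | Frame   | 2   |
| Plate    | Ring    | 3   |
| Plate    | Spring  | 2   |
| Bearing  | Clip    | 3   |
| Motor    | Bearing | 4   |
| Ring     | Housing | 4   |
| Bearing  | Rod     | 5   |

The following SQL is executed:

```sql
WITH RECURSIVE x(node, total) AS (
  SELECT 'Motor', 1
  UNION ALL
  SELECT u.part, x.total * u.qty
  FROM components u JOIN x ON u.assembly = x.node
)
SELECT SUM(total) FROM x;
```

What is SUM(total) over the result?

39

Base: (Motor, total=1).
Iteration 1: components of {Motor} -> Bearing = 1*4 = 4, Frame = 1*2 = 2.
Iteration 2: components of {Bearing,Frame} -> Clip = 4*3 = 12, Rod = 4*5 = 20.
Iteration 3: no further components; recursion stops.
SUM(total) = 1 + 2 + 4 + 20 + 12 = 39.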